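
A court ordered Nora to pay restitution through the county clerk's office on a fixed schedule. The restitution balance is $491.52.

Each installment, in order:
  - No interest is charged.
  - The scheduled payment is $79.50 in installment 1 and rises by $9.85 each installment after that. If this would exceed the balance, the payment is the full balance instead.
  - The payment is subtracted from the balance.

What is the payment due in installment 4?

$109.05

Installment 1: opening $491.52; payment $79.50; balance $412.02
Installment 2: opening $412.02; payment $89.35; balance $322.67
Installment 3: opening $322.67; payment $99.20; balance $223.47
Installment 4: opening $223.47; payment $109.05; balance $114.42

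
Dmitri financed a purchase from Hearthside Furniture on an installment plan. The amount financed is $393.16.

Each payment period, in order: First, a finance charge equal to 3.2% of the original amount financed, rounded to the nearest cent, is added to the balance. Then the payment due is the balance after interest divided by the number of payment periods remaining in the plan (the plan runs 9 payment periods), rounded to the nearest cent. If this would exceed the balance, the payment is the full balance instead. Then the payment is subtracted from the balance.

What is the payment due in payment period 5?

Payment period 1: opening $393.16; interest $12.58 → $405.74; payment $45.08; balance $360.66
Payment period 2: opening $360.66; interest $12.58 → $373.24; payment $46.66; balance $326.58
Payment period 3: opening $326.58; interest $12.58 → $339.16; payment $48.45; balance $290.71
Payment period 4: opening $290.71; interest $12.58 → $303.29; payment $50.55; balance $252.74
Payment period 5: opening $252.74; interest $12.58 → $265.32; payment $53.06; balance $212.26

$53.06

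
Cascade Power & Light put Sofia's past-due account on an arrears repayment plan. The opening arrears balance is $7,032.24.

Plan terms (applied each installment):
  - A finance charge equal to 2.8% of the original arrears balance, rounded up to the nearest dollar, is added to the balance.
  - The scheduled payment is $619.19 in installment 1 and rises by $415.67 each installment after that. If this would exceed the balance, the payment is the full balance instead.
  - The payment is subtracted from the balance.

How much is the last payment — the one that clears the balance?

$961.59

Installment 1: $7,032.24 +$197.00 interest = $7,229.24; pay $619.19 → $6,610.05
Installment 2: $6,610.05 +$197.00 interest = $6,807.05; pay $1,034.86 → $5,772.19
Installment 3: $5,772.19 +$197.00 interest = $5,969.19; pay $1,450.53 → $4,518.66
Installment 4: $4,518.66 +$197.00 interest = $4,715.66; pay $1,866.20 → $2,849.46
Installment 5: $2,849.46 +$197.00 interest = $3,046.46; pay $2,281.87 → $764.59
Installment 6: $764.59 +$197.00 interest = $961.59; pay $961.59 → $0.00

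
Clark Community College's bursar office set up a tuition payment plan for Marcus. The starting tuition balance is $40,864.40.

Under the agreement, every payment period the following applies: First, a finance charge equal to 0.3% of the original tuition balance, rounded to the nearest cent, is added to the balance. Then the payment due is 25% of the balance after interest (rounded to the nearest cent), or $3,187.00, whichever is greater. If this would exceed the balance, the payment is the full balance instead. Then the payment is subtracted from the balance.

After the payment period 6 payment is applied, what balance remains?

$6,913.39

# | Opening | Interest | Payment | End bal
1 | $40,864.40 | $122.59 | $10,246.75 | $30,740.24
2 | $30,740.24 | $122.59 | $7,715.71 | $23,147.12
3 | $23,147.12 | $122.59 | $5,817.43 | $17,452.28
4 | $17,452.28 | $122.59 | $4,393.72 | $13,181.15
5 | $13,181.15 | $122.59 | $3,325.94 | $9,977.80
6 | $9,977.80 | $122.59 | $3,187.00 | $6,913.39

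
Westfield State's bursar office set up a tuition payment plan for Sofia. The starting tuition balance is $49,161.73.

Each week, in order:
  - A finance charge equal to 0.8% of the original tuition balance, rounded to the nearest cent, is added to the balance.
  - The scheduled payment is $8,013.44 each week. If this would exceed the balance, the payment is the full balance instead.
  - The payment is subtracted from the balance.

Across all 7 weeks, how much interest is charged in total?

$2,753.03

Week 1: opening $49,161.73; interest $393.29 → $49,555.02; payment $8,013.44; balance $41,541.58
Week 2: opening $41,541.58; interest $393.29 → $41,934.87; payment $8,013.44; balance $33,921.43
Week 3: opening $33,921.43; interest $393.29 → $34,314.72; payment $8,013.44; balance $26,301.28
Week 4: opening $26,301.28; interest $393.29 → $26,694.57; payment $8,013.44; balance $18,681.13
Week 5: opening $18,681.13; interest $393.29 → $19,074.42; payment $8,013.44; balance $11,060.98
Week 6: opening $11,060.98; interest $393.29 → $11,454.27; payment $8,013.44; balance $3,440.83
Week 7: opening $3,440.83; interest $393.29 → $3,834.12; payment $3,834.12; balance $0.00
Total interest: $393.29 + $393.29 + $393.29 + $393.29 + $393.29 + $393.29 + $393.29 = $2,753.03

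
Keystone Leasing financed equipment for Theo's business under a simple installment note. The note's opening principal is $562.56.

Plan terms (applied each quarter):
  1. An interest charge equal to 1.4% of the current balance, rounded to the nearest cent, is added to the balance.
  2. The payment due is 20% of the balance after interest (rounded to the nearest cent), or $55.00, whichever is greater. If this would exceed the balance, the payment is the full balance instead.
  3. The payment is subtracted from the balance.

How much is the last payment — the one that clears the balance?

$33.33

# | Opening | Interest | Payment | End bal
1 | $562.56 | $7.88 | $114.09 | $456.35
2 | $456.35 | $6.39 | $92.55 | $370.19
3 | $370.19 | $5.18 | $75.07 | $300.30
4 | $300.30 | $4.20 | $60.90 | $243.60
5 | $243.60 | $3.41 | $55.00 | $192.01
6 | $192.01 | $2.69 | $55.00 | $139.70
7 | $139.70 | $1.96 | $55.00 | $86.66
8 | $86.66 | $1.21 | $55.00 | $32.87
9 | $32.87 | $0.46 | $33.33 | $0.00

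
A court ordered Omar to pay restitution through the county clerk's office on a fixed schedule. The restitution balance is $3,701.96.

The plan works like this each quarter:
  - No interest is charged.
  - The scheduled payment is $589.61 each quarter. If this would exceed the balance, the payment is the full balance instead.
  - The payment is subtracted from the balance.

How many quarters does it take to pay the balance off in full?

# | Opening | Payment | End bal
1 | $3,701.96 | $589.61 | $3,112.35
2 | $3,112.35 | $589.61 | $2,522.74
3 | $2,522.74 | $589.61 | $1,933.13
4 | $1,933.13 | $589.61 | $1,343.52
5 | $1,343.52 | $589.61 | $753.91
6 | $753.91 | $589.61 | $164.30
7 | $164.30 | $164.30 | $0.00
Balance reaches $0.00 in quarter 7.

7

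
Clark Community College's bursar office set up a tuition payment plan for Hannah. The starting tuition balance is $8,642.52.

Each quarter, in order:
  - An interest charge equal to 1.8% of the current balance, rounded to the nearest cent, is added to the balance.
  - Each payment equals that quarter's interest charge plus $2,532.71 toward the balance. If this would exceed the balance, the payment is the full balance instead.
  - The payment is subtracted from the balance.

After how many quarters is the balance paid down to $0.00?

4

Quarter 1: $8,642.52 +$155.57 interest = $8,798.09; pay $2,688.28 → $6,109.81
Quarter 2: $6,109.81 +$109.98 interest = $6,219.79; pay $2,642.69 → $3,577.10
Quarter 3: $3,577.10 +$64.39 interest = $3,641.49; pay $2,597.10 → $1,044.39
Quarter 4: $1,044.39 +$18.80 interest = $1,063.19; pay $1,063.19 → $0.00
Balance reaches $0.00 in quarter 4.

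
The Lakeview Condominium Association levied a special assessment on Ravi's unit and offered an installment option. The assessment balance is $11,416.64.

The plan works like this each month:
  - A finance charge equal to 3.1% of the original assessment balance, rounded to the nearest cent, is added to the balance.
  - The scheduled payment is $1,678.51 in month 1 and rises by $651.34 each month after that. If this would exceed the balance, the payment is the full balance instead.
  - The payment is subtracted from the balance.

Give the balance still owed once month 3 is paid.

$5,488.85

Month 1: $11,416.64 +$353.92 interest = $11,770.56; pay $1,678.51 → $10,092.05
Month 2: $10,092.05 +$353.92 interest = $10,445.97; pay $2,329.85 → $8,116.12
Month 3: $8,116.12 +$353.92 interest = $8,470.04; pay $2,981.19 → $5,488.85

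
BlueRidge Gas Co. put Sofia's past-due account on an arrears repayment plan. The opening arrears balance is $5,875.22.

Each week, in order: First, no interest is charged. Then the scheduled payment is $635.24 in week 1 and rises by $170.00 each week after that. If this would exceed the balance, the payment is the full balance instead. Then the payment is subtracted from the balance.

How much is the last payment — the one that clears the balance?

$999.02

Week 1: $5,875.22 − $635.24 → $5,239.98
Week 2: $5,239.98 − $805.24 → $4,434.74
Week 3: $4,434.74 − $975.24 → $3,459.50
Week 4: $3,459.50 − $1,145.24 → $2,314.26
Week 5: $2,314.26 − $1,315.24 → $999.02
Week 6: $999.02 − $999.02 → $0.00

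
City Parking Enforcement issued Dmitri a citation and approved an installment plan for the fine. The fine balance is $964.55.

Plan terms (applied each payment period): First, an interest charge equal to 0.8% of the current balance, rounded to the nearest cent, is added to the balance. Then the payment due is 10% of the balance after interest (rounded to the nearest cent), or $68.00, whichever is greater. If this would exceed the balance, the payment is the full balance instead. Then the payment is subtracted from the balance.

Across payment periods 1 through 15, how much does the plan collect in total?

$1,020.58

Payment period 1: $964.55 +$7.72 interest = $972.27; pay $97.23 → $875.04
Payment period 2: $875.04 +$7.00 interest = $882.04; pay $88.20 → $793.84
Payment period 3: $793.84 +$6.35 interest = $800.19; pay $80.02 → $720.17
Payment period 4: $720.17 +$5.76 interest = $725.93; pay $72.59 → $653.34
Payment period 5: $653.34 +$5.23 interest = $658.57; pay $68.00 → $590.57
Payment period 6: $590.57 +$4.72 interest = $595.29; pay $68.00 → $527.29
Payment period 7: $527.29 +$4.22 interest = $531.51; pay $68.00 → $463.51
Payment period 8: $463.51 +$3.71 interest = $467.22; pay $68.00 → $399.22
Payment period 9: $399.22 +$3.19 interest = $402.41; pay $68.00 → $334.41
Payment period 10: $334.41 +$2.68 interest = $337.09; pay $68.00 → $269.09
Payment period 11: $269.09 +$2.15 interest = $271.24; pay $68.00 → $203.24
Payment period 12: $203.24 +$1.63 interest = $204.87; pay $68.00 → $136.87
Payment period 13: $136.87 +$1.09 interest = $137.96; pay $68.00 → $69.96
Payment period 14: $69.96 +$0.56 interest = $70.52; pay $68.00 → $2.52
Payment period 15: $2.52 +$0.02 interest = $2.54; pay $2.54 → $0.00
Total paid: $1,020.58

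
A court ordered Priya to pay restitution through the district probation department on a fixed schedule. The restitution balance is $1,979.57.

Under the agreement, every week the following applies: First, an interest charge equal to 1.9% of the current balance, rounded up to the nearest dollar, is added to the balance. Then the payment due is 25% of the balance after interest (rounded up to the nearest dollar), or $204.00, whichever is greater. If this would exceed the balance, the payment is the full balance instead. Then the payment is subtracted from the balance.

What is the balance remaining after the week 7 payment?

Week 1: $1,979.57 +$38.00 interest = $2,017.57; pay $505.00 → $1,512.57
Week 2: $1,512.57 +$29.00 interest = $1,541.57; pay $386.00 → $1,155.57
Week 3: $1,155.57 +$22.00 interest = $1,177.57; pay $295.00 → $882.57
Week 4: $882.57 +$17.00 interest = $899.57; pay $225.00 → $674.57
Week 5: $674.57 +$13.00 interest = $687.57; pay $204.00 → $483.57
Week 6: $483.57 +$10.00 interest = $493.57; pay $204.00 → $289.57
Week 7: $289.57 +$6.00 interest = $295.57; pay $204.00 → $91.57

$91.57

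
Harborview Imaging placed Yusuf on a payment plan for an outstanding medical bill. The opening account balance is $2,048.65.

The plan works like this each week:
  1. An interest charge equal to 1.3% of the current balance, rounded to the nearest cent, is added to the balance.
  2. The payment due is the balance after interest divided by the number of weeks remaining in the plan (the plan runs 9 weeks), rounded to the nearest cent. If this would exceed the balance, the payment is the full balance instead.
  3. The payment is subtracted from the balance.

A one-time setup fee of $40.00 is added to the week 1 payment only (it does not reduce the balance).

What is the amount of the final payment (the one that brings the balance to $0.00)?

# | Opening | Interest | Payment | Fee | End bal
1 | $2,048.65 | $26.63 | $230.59 | $40.00 | $1,844.69
2 | $1,844.69 | $23.98 | $233.58 | — | $1,635.09
3 | $1,635.09 | $21.26 | $236.62 | — | $1,419.73
4 | $1,419.73 | $18.46 | $239.70 | — | $1,198.49
5 | $1,198.49 | $15.58 | $242.81 | — | $971.26
6 | $971.26 | $12.63 | $245.97 | — | $737.92
7 | $737.92 | $9.59 | $249.17 | — | $498.34
8 | $498.34 | $6.48 | $252.41 | — | $252.41
9 | $252.41 | $3.28 | $255.69 | — | $0.00

$255.69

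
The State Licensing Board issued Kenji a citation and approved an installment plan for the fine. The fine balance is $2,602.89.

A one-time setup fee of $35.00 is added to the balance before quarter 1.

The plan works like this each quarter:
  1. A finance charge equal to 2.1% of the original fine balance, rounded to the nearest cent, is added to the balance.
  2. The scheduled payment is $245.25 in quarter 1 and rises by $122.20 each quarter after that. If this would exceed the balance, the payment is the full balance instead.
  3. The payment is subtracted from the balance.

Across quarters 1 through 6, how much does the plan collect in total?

$2,965.85

# | Opening | Interest | Payment | End bal
1 | $2,637.89 | $54.66 | $245.25 | $2,447.30
2 | $2,447.30 | $54.66 | $367.45 | $2,134.51
3 | $2,134.51 | $54.66 | $489.65 | $1,699.52
4 | $1,699.52 | $54.66 | $611.85 | $1,142.33
5 | $1,142.33 | $54.66 | $734.05 | $462.94
6 | $462.94 | $54.66 | $517.60 | $0.00
Total paid: $2,965.85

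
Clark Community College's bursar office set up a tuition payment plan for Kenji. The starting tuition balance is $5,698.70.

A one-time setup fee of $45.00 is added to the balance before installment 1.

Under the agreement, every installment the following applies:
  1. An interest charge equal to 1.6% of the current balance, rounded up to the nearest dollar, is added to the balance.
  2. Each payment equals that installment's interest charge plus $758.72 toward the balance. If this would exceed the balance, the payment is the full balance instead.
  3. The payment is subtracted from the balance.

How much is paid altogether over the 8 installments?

$6,142.70

# | Opening | Interest | Payment | End bal
1 | $5,743.70 | $92.00 | $850.72 | $4,984.98
2 | $4,984.98 | $80.00 | $838.72 | $4,226.26
3 | $4,226.26 | $68.00 | $826.72 | $3,467.54
4 | $3,467.54 | $56.00 | $814.72 | $2,708.82
5 | $2,708.82 | $44.00 | $802.72 | $1,950.10
6 | $1,950.10 | $32.00 | $790.72 | $1,191.38
7 | $1,191.38 | $20.00 | $778.72 | $432.66
8 | $432.66 | $7.00 | $439.66 | $0.00
Total paid: $6,142.70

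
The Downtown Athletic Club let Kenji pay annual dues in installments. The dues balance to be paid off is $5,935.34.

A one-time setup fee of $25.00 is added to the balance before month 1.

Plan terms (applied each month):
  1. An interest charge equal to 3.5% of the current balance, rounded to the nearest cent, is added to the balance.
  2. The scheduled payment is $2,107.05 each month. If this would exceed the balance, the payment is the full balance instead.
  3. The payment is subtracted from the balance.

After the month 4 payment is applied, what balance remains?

Month 1: opening $5,960.34; interest $208.61 → $6,168.95; payment $2,107.05; balance $4,061.90
Month 2: opening $4,061.90; interest $142.17 → $4,204.07; payment $2,107.05; balance $2,097.02
Month 3: opening $2,097.02; interest $73.40 → $2,170.42; payment $2,107.05; balance $63.37
Month 4: opening $63.37; interest $2.22 → $65.59; payment $65.59; balance $0.00

$0.00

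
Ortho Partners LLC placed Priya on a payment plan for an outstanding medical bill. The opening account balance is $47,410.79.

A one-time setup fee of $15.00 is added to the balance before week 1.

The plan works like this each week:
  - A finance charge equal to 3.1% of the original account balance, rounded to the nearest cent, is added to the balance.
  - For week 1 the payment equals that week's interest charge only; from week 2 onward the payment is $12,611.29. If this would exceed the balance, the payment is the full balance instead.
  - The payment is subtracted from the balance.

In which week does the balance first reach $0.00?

Week 1: opening $47,425.79; interest $1,469.73 → $48,895.52; payment $1,469.73; balance $47,425.79
Week 2: opening $47,425.79; interest $1,469.73 → $48,895.52; payment $12,611.29; balance $36,284.23
Week 3: opening $36,284.23; interest $1,469.73 → $37,753.96; payment $12,611.29; balance $25,142.67
Week 4: opening $25,142.67; interest $1,469.73 → $26,612.40; payment $12,611.29; balance $14,001.11
Week 5: opening $14,001.11; interest $1,469.73 → $15,470.84; payment $12,611.29; balance $2,859.55
Week 6: opening $2,859.55; interest $1,469.73 → $4,329.28; payment $4,329.28; balance $0.00
Balance reaches $0.00 in week 6.

6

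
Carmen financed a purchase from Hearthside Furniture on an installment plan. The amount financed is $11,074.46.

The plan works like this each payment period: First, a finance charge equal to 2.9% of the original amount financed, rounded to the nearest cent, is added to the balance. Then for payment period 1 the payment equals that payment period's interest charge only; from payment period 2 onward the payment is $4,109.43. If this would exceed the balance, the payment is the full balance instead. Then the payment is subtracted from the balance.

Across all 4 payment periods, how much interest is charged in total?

$1,284.64

Payment period 1: $11,074.46 +$321.16 interest = $11,395.62; pay $321.16 → $11,074.46
Payment period 2: $11,074.46 +$321.16 interest = $11,395.62; pay $4,109.43 → $7,286.19
Payment period 3: $7,286.19 +$321.16 interest = $7,607.35; pay $4,109.43 → $3,497.92
Payment period 4: $3,497.92 +$321.16 interest = $3,819.08; pay $3,819.08 → $0.00
Total interest: $321.16 + $321.16 + $321.16 + $321.16 = $1,284.64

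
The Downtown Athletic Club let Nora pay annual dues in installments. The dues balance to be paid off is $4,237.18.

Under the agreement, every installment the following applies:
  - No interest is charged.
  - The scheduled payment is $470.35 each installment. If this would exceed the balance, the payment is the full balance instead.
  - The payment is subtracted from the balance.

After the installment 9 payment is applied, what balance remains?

Installment 1: $4,237.18 − $470.35 → $3,766.83
Installment 2: $3,766.83 − $470.35 → $3,296.48
Installment 3: $3,296.48 − $470.35 → $2,826.13
Installment 4: $2,826.13 − $470.35 → $2,355.78
Installment 5: $2,355.78 − $470.35 → $1,885.43
Installment 6: $1,885.43 − $470.35 → $1,415.08
Installment 7: $1,415.08 − $470.35 → $944.73
Installment 8: $944.73 − $470.35 → $474.38
Installment 9: $474.38 − $470.35 → $4.03

$4.03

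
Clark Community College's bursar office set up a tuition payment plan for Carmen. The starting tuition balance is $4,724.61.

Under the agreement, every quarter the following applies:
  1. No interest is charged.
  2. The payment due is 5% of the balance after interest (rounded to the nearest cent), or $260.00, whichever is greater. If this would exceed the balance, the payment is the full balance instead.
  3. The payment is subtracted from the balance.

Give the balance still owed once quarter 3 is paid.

$3,944.61

Quarter 1: opening $4,724.61; payment $260.00; balance $4,464.61
Quarter 2: opening $4,464.61; payment $260.00; balance $4,204.61
Quarter 3: opening $4,204.61; payment $260.00; balance $3,944.61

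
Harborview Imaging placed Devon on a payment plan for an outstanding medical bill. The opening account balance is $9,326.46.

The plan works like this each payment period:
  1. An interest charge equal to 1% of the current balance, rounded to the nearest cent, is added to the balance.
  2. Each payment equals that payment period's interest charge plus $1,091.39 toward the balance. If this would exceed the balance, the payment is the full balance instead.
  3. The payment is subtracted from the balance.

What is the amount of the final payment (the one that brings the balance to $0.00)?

Payment period 1: $9,326.46 +$93.26 interest = $9,419.72; pay $1,184.65 → $8,235.07
Payment period 2: $8,235.07 +$82.35 interest = $8,317.42; pay $1,173.74 → $7,143.68
Payment period 3: $7,143.68 +$71.44 interest = $7,215.12; pay $1,162.83 → $6,052.29
Payment period 4: $6,052.29 +$60.52 interest = $6,112.81; pay $1,151.91 → $4,960.90
Payment period 5: $4,960.90 +$49.61 interest = $5,010.51; pay $1,141.00 → $3,869.51
Payment period 6: $3,869.51 +$38.70 interest = $3,908.21; pay $1,130.09 → $2,778.12
Payment period 7: $2,778.12 +$27.78 interest = $2,805.90; pay $1,119.17 → $1,686.73
Payment period 8: $1,686.73 +$16.87 interest = $1,703.60; pay $1,108.26 → $595.34
Payment period 9: $595.34 +$5.95 interest = $601.29; pay $601.29 → $0.00

$601.29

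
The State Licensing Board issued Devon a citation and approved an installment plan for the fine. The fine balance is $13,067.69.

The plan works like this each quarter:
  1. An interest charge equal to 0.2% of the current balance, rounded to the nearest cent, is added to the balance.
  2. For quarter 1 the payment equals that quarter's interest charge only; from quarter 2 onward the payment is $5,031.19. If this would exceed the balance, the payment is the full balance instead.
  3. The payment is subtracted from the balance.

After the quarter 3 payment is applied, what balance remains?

$3,047.58

Quarter 1: opening $13,067.69; interest $26.14 → $13,093.83; payment $26.14; balance $13,067.69
Quarter 2: opening $13,067.69; interest $26.14 → $13,093.83; payment $5,031.19; balance $8,062.64
Quarter 3: opening $8,062.64; interest $16.13 → $8,078.77; payment $5,031.19; balance $3,047.58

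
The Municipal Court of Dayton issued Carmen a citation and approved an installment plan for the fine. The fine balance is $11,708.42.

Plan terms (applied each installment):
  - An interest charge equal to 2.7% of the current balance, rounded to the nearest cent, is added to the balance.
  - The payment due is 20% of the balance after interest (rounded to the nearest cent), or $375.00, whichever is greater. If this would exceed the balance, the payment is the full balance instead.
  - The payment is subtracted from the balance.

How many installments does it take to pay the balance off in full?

Installment 1: $11,708.42 +$316.13 interest = $12,024.55; pay $2,404.91 → $9,619.64
Installment 2: $9,619.64 +$259.73 interest = $9,879.37; pay $1,975.87 → $7,903.50
Installment 3: $7,903.50 +$213.39 interest = $8,116.89; pay $1,623.38 → $6,493.51
Installment 4: $6,493.51 +$175.32 interest = $6,668.83; pay $1,333.77 → $5,335.06
Installment 5: $5,335.06 +$144.05 interest = $5,479.11; pay $1,095.82 → $4,383.29
Installment 6: $4,383.29 +$118.35 interest = $4,501.64; pay $900.33 → $3,601.31
Installment 7: $3,601.31 +$97.24 interest = $3,698.55; pay $739.71 → $2,958.84
Installment 8: $2,958.84 +$79.89 interest = $3,038.73; pay $607.75 → $2,430.98
Installment 9: $2,430.98 +$65.64 interest = $2,496.62; pay $499.32 → $1,997.30
Installment 10: $1,997.30 +$53.93 interest = $2,051.23; pay $410.25 → $1,640.98
Installment 11: $1,640.98 +$44.31 interest = $1,685.29; pay $375.00 → $1,310.29
Installment 12: $1,310.29 +$35.38 interest = $1,345.67; pay $375.00 → $970.67
Installment 13: $970.67 +$26.21 interest = $996.88; pay $375.00 → $621.88
Installment 14: $621.88 +$16.79 interest = $638.67; pay $375.00 → $263.67
Installment 15: $263.67 +$7.12 interest = $270.79; pay $270.79 → $0.00
Balance reaches $0.00 in installment 15.

15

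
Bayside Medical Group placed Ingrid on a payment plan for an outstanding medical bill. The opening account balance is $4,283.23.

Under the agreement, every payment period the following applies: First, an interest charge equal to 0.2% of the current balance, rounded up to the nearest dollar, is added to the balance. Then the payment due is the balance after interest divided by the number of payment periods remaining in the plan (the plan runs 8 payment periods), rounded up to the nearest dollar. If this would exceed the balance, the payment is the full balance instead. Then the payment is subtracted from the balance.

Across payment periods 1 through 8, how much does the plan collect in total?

$4,327.23

Payment period 1: $4,283.23 +$9.00 interest = $4,292.23; pay $537.00 → $3,755.23
Payment period 2: $3,755.23 +$8.00 interest = $3,763.23; pay $538.00 → $3,225.23
Payment period 3: $3,225.23 +$7.00 interest = $3,232.23; pay $539.00 → $2,693.23
Payment period 4: $2,693.23 +$6.00 interest = $2,699.23; pay $540.00 → $2,159.23
Payment period 5: $2,159.23 +$5.00 interest = $2,164.23; pay $542.00 → $1,622.23
Payment period 6: $1,622.23 +$4.00 interest = $1,626.23; pay $543.00 → $1,083.23
Payment period 7: $1,083.23 +$3.00 interest = $1,086.23; pay $544.00 → $542.23
Payment period 8: $542.23 +$2.00 interest = $544.23; pay $544.23 → $0.00
Total paid: $4,327.23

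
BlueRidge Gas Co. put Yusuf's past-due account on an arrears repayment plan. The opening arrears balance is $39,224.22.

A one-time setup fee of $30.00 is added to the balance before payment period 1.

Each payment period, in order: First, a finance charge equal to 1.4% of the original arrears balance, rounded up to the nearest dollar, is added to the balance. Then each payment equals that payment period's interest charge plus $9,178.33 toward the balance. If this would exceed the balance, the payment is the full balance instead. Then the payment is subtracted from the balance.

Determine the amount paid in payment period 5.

# | Opening | Interest | Payment | End bal
1 | $39,254.22 | $550.00 | $9,728.33 | $30,075.89
2 | $30,075.89 | $550.00 | $9,728.33 | $20,897.56
3 | $20,897.56 | $550.00 | $9,728.33 | $11,719.23
4 | $11,719.23 | $550.00 | $9,728.33 | $2,540.90
5 | $2,540.90 | $550.00 | $3,090.90 | $0.00

$3,090.90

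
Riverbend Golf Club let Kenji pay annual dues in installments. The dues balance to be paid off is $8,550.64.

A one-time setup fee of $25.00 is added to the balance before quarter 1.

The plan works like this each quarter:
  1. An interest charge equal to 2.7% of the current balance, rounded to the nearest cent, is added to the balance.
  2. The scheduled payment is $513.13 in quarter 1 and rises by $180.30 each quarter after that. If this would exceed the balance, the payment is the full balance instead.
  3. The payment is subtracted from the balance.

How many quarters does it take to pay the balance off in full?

# | Opening | Interest | Payment | End bal
1 | $8,575.64 | $231.54 | $513.13 | $8,294.05
2 | $8,294.05 | $223.94 | $693.43 | $7,824.56
3 | $7,824.56 | $211.26 | $873.73 | $7,162.09
4 | $7,162.09 | $193.38 | $1,054.03 | $6,301.44
5 | $6,301.44 | $170.14 | $1,234.33 | $5,237.25
6 | $5,237.25 | $141.41 | $1,414.63 | $3,964.03
7 | $3,964.03 | $107.03 | $1,594.93 | $2,476.13
8 | $2,476.13 | $66.86 | $1,775.23 | $767.76
9 | $767.76 | $20.73 | $788.49 | $0.00
Balance reaches $0.00 in quarter 9.

9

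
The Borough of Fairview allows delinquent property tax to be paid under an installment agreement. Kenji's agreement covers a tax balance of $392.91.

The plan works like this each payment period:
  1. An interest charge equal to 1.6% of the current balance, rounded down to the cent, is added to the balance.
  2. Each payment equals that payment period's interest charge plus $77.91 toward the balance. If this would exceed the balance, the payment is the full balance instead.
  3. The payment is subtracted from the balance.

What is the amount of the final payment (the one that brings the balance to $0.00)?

Payment period 1: opening $392.91; interest $6.28 → $399.19; payment $84.19; balance $315.00
Payment period 2: opening $315.00; interest $5.04 → $320.04; payment $82.95; balance $237.09
Payment period 3: opening $237.09; interest $3.79 → $240.88; payment $81.70; balance $159.18
Payment period 4: opening $159.18; interest $2.54 → $161.72; payment $80.45; balance $81.27
Payment period 5: opening $81.27; interest $1.30 → $82.57; payment $79.21; balance $3.36
Payment period 6: opening $3.36; interest $0.05 → $3.41; payment $3.41; balance $0.00

$3.41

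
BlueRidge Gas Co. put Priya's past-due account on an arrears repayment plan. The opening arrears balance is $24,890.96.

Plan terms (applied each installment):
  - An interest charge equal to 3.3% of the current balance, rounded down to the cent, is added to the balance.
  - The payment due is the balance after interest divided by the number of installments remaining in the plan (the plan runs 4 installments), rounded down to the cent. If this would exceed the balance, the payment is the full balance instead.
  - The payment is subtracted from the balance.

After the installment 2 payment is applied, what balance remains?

$13,280.44

# | Opening | Interest | Payment | End bal
1 | $24,890.96 | $821.40 | $6,428.09 | $19,284.27
2 | $19,284.27 | $636.38 | $6,640.21 | $13,280.44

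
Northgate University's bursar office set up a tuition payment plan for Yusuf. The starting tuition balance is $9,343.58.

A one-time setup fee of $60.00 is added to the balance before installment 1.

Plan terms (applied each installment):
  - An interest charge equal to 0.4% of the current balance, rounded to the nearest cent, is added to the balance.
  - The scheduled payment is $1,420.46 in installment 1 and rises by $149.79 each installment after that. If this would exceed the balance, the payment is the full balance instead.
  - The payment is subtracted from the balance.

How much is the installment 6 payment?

Installment 1: $9,403.58 +$37.61 interest = $9,441.19; pay $1,420.46 → $8,020.73
Installment 2: $8,020.73 +$32.08 interest = $8,052.81; pay $1,570.25 → $6,482.56
Installment 3: $6,482.56 +$25.93 interest = $6,508.49; pay $1,720.04 → $4,788.45
Installment 4: $4,788.45 +$19.15 interest = $4,807.60; pay $1,869.83 → $2,937.77
Installment 5: $2,937.77 +$11.75 interest = $2,949.52; pay $2,019.62 → $929.90
Installment 6: $929.90 +$3.72 interest = $933.62; pay $933.62 → $0.00

$933.62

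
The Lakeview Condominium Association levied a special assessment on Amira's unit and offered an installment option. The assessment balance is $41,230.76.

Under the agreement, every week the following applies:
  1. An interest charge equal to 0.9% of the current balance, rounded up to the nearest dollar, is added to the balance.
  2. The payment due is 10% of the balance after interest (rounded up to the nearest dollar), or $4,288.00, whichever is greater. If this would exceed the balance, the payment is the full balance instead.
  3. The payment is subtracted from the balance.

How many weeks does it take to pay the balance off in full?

Week 1: $41,230.76 +$372.00 interest = $41,602.76; pay $4,288.00 → $37,314.76
Week 2: $37,314.76 +$336.00 interest = $37,650.76; pay $4,288.00 → $33,362.76
Week 3: $33,362.76 +$301.00 interest = $33,663.76; pay $4,288.00 → $29,375.76
Week 4: $29,375.76 +$265.00 interest = $29,640.76; pay $4,288.00 → $25,352.76
Week 5: $25,352.76 +$229.00 interest = $25,581.76; pay $4,288.00 → $21,293.76
Week 6: $21,293.76 +$192.00 interest = $21,485.76; pay $4,288.00 → $17,197.76
Week 7: $17,197.76 +$155.00 interest = $17,352.76; pay $4,288.00 → $13,064.76
Week 8: $13,064.76 +$118.00 interest = $13,182.76; pay $4,288.00 → $8,894.76
Week 9: $8,894.76 +$81.00 interest = $8,975.76; pay $4,288.00 → $4,687.76
Week 10: $4,687.76 +$43.00 interest = $4,730.76; pay $4,288.00 → $442.76
Week 11: $442.76 +$4.00 interest = $446.76; pay $446.76 → $0.00
Balance reaches $0.00 in week 11.

11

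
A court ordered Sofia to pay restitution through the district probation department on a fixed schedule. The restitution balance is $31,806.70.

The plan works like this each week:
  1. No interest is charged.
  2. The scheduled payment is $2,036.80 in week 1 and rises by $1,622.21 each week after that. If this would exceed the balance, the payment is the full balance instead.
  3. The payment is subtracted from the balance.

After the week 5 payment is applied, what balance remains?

# | Opening | Payment | End bal
1 | $31,806.70 | $2,036.80 | $29,769.90
2 | $29,769.90 | $3,659.01 | $26,110.89
3 | $26,110.89 | $5,281.22 | $20,829.67
4 | $20,829.67 | $6,903.43 | $13,926.24
5 | $13,926.24 | $8,525.64 | $5,400.60

$5,400.60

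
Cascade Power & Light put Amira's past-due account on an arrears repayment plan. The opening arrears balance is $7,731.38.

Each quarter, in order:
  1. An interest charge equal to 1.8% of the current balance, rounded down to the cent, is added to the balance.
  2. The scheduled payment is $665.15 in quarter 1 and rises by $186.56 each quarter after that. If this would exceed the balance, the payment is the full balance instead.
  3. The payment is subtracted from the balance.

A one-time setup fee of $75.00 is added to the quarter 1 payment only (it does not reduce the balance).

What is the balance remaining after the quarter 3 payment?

Quarter 1: $7,731.38 +$139.16 interest = $7,870.54; pay $665.15 (+ $75.00 fee) → $7,205.39
Quarter 2: $7,205.39 +$129.69 interest = $7,335.08; pay $851.71 → $6,483.37
Quarter 3: $6,483.37 +$116.70 interest = $6,600.07; pay $1,038.27 → $5,561.80

$5,561.80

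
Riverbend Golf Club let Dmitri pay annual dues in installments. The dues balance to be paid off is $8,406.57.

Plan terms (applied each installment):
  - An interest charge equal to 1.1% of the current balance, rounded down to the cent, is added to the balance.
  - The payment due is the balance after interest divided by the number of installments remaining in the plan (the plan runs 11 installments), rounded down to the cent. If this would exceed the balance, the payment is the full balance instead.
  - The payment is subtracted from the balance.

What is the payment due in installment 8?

# | Opening | Interest | Payment | End bal
1 | $8,406.57 | $92.47 | $772.64 | $7,726.40
2 | $7,726.40 | $84.99 | $781.13 | $7,030.26
3 | $7,030.26 | $77.33 | $789.73 | $6,317.86
4 | $6,317.86 | $69.49 | $798.41 | $5,588.94
5 | $5,588.94 | $61.47 | $807.20 | $4,843.21
6 | $4,843.21 | $53.27 | $816.08 | $4,080.40
7 | $4,080.40 | $44.88 | $825.05 | $3,300.23
8 | $3,300.23 | $36.30 | $834.13 | $2,502.40

$834.13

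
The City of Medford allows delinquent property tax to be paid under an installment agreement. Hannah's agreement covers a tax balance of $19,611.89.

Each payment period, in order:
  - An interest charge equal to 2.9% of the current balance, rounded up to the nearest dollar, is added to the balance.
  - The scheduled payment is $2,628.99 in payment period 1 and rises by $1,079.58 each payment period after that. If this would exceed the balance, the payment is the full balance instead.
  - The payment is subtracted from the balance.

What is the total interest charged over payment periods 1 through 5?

Payment period 1: $19,611.89 +$569.00 interest = $20,180.89; pay $2,628.99 → $17,551.90
Payment period 2: $17,551.90 +$510.00 interest = $18,061.90; pay $3,708.57 → $14,353.33
Payment period 3: $14,353.33 +$417.00 interest = $14,770.33; pay $4,788.15 → $9,982.18
Payment period 4: $9,982.18 +$290.00 interest = $10,272.18; pay $5,867.73 → $4,404.45
Payment period 5: $4,404.45 +$128.00 interest = $4,532.45; pay $4,532.45 → $0.00
Total interest: $569.00 + $510.00 + $417.00 + $290.00 + $128.00 = $1,914.00

$1,914.00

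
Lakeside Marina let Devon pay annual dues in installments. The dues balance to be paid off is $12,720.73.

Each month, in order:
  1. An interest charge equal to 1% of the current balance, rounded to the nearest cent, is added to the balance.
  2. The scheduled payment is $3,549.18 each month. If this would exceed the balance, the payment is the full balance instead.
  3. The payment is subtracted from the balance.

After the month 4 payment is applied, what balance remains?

Month 1: $12,720.73 +$127.21 interest = $12,847.94; pay $3,549.18 → $9,298.76
Month 2: $9,298.76 +$92.99 interest = $9,391.75; pay $3,549.18 → $5,842.57
Month 3: $5,842.57 +$58.43 interest = $5,901.00; pay $3,549.18 → $2,351.82
Month 4: $2,351.82 +$23.52 interest = $2,375.34; pay $2,375.34 → $0.00

$0.00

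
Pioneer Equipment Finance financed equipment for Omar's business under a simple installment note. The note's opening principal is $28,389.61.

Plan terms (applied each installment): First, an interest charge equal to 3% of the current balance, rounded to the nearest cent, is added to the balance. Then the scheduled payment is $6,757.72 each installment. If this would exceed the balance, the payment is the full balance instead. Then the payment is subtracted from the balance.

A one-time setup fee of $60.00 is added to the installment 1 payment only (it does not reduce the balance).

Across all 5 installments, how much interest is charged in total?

Installment 1: opening $28,389.61; interest $851.69 → $29,241.30; payment $6,757.72 (+ $60.00 fee); balance $22,483.58
Installment 2: opening $22,483.58; interest $674.51 → $23,158.09; payment $6,757.72; balance $16,400.37
Installment 3: opening $16,400.37; interest $492.01 → $16,892.38; payment $6,757.72; balance $10,134.66
Installment 4: opening $10,134.66; interest $304.04 → $10,438.70; payment $6,757.72; balance $3,680.98
Installment 5: opening $3,680.98; interest $110.43 → $3,791.41; payment $3,791.41; balance $0.00
Total interest: $851.69 + $674.51 + $492.01 + $304.04 + $110.43 = $2,432.68

$2,432.68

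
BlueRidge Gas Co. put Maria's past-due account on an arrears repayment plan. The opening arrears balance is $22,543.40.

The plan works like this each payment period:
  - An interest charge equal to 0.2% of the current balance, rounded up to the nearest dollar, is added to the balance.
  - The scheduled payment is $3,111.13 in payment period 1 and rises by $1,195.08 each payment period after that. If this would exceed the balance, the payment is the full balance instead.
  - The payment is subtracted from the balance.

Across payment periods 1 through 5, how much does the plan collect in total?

$22,686.40

# | Opening | Interest | Payment | End bal
1 | $22,543.40 | $46.00 | $3,111.13 | $19,478.27
2 | $19,478.27 | $39.00 | $4,306.21 | $15,211.06
3 | $15,211.06 | $31.00 | $5,501.29 | $9,740.77
4 | $9,740.77 | $20.00 | $6,696.37 | $3,064.40
5 | $3,064.40 | $7.00 | $3,071.40 | $0.00
Total paid: $22,686.40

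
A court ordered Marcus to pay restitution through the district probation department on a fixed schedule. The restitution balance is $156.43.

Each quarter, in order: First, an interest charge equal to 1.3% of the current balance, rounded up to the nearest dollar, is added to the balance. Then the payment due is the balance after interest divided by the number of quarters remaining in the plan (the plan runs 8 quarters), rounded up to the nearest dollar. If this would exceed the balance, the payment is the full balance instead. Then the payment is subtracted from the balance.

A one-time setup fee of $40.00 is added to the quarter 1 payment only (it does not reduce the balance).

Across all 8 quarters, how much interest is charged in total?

$14.00

Quarter 1: $156.43 +$3.00 interest = $159.43; pay $20.00 (+ $40.00 fee) → $139.43
Quarter 2: $139.43 +$2.00 interest = $141.43; pay $21.00 → $120.43
Quarter 3: $120.43 +$2.00 interest = $122.43; pay $21.00 → $101.43
Quarter 4: $101.43 +$2.00 interest = $103.43; pay $21.00 → $82.43
Quarter 5: $82.43 +$2.00 interest = $84.43; pay $22.00 → $62.43
Quarter 6: $62.43 +$1.00 interest = $63.43; pay $22.00 → $41.43
Quarter 7: $41.43 +$1.00 interest = $42.43; pay $22.00 → $20.43
Quarter 8: $20.43 +$1.00 interest = $21.43; pay $21.43 → $0.00
Total interest: $3.00 + $2.00 + $2.00 + $2.00 + $2.00 + $1.00 + $1.00 + $1.00 = $14.00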